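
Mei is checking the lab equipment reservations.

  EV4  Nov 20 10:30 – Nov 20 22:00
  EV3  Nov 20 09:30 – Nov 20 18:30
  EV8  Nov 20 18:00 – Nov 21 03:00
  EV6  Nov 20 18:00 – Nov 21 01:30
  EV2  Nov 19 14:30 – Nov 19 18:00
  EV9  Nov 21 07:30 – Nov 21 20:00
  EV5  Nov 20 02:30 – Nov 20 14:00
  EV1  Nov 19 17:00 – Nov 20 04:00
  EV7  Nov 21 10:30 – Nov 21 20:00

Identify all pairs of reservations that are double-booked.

EV1 & EV2, EV1 & EV5, EV3 & EV4, EV3 & EV5, EV3 & EV6, EV3 & EV8, EV4 & EV5, EV4 & EV6, EV4 & EV8, EV6 & EV8, EV7 & EV9

Check each pair: they overlap iff neither finishes before the other starts.
Sorted by start: EV2, EV1, EV5, EV3, EV4, EV6, EV8, EV9, EV7.
EV1 starts before EV2 ends → EV2 and EV1 overlap.
EV5 starts after EV2 ends; EV2 is clear from here.
EV5 starts before EV1 ends → EV1 and EV5 overlap.
EV3 starts after EV1 ends; EV1 is clear from here.
EV3 starts before EV5 ends → EV5 and EV3 overlap.
EV4 starts before EV5 ends → EV5 and EV4 overlap.
EV6 starts after EV5 ends; EV5 is clear from here.
EV4 starts before EV3 ends → EV3 and EV4 overlap.
EV6 starts before EV3 ends → EV3 and EV6 overlap.
EV8 starts before EV3 ends → EV3 and EV8 overlap.
EV9 starts after EV3 ends; EV3 is clear from here.
EV6 starts before EV4 ends → EV4 and EV6 overlap.
EV8 starts before EV4 ends → EV4 and EV8 overlap.
EV9 starts after EV4 ends; EV4 is clear from here.
EV8 starts before EV6 ends → EV6 and EV8 overlap.
EV9 starts after EV6 ends; EV6 is clear from here.
EV9 starts after EV8 ends; EV8 is clear from here.
EV7 starts before EV9 ends → EV9 and EV7 overlap.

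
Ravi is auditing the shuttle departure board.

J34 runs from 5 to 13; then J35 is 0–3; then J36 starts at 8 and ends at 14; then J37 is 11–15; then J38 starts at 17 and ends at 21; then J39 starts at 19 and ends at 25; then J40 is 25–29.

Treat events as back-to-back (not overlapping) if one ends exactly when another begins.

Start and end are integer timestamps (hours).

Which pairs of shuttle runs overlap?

J34 & J36, J34 & J37, J36 & J37, J38 & J39

Check each pair: they overlap iff neither finishes before the other starts.
Sorted by start: J35, J34, J36, J37, J38, J39, J40.
J34 starts after J35 ends; J35 is clear from here.
J36 starts before J34 ends → J34 and J36 overlap.
J37 starts before J34 ends → J34 and J37 overlap.
J38 starts after J34 ends; J34 is clear from here.
J37 starts before J36 ends → J36 and J37 overlap.
J38 starts after J36 ends; J36 is clear from here.
J38 starts after J37 ends; J37 is clear from here.
J39 starts before J38 ends → J38 and J39 overlap.
J40 starts after J38 ends.
J40 starts exactly when J39 ends (back-to-back, no overlap).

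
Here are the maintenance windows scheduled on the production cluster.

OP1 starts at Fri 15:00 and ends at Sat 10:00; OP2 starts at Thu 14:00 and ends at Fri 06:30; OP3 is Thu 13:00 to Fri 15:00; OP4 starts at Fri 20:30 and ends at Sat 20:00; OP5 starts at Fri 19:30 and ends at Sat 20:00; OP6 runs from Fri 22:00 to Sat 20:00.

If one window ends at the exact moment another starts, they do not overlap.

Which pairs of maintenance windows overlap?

Check each pair: they overlap iff neither finishes before the other starts.
Sorted by start: OP3, OP2, OP1, OP5, OP4, OP6.
OP2 starts before OP3 ends → OP3 and OP2 overlap.
OP1 starts exactly when OP3 ends (back-to-back, no overlap), so OP3 has no further overlaps.
OP1 starts after OP2 ends, so OP2 has no further overlaps.
OP5 starts before OP1 ends → OP1 and OP5 overlap.
OP4 starts before OP1 ends → OP1 and OP4 overlap.
OP6 starts before OP1 ends → OP1 and OP6 overlap.
OP4 starts before OP5 ends → OP5 and OP4 overlap.
OP6 starts before OP5 ends → OP5 and OP6 overlap.
OP6 starts before OP4 ends → OP4 and OP6 overlap.

OP1 & OP4, OP1 & OP5, OP1 & OP6, OP2 & OP3, OP4 & OP5, OP4 & OP6, OP5 & OP6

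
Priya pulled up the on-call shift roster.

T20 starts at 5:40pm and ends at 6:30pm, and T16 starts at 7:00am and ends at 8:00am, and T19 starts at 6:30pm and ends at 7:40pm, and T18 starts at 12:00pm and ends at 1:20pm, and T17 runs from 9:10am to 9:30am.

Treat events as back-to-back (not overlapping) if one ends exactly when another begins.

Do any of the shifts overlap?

No

Sorted by start: T16, T17, T18, T20, T19.
T17 starts after T16 ends, so nothing later overlaps T16 either.
T18 starts after T17 ends, so nothing later overlaps T17 either.
T20 starts after T18 ends, so nothing later overlaps T18 either.
T19 starts exactly when T20 ends (back-to-back, no overlap).
Every pair is clear; the schedule has no overlaps.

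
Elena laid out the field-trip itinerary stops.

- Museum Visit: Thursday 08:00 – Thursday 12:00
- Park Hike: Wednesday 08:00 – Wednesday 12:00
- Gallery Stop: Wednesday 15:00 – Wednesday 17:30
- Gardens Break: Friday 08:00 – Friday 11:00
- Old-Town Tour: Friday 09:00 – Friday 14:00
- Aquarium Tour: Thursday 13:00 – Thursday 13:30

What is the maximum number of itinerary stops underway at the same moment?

Walk through starts and ends in time order (an end at T is processed before a start at T):
Wednesday 08:00 start Park Hike → 1
Wednesday 12:00 end Park Hike → 0
Wednesday 15:00 start Gallery Stop → 1
Wednesday 17:30 end Gallery Stop → 0
Thursday 08:00 start Museum Visit → 1
Thursday 12:00 end Museum Visit → 0
Thursday 13:00 start Aquarium Tour → 1
Thursday 13:30 end Aquarium Tour → 0
Friday 08:00 start Gardens Break → 1
Friday 09:00 start Old-Town Tour → 2
Friday 11:00 end Gardens Break → 1
Friday 14:00 end Old-Town Tour → 0
Peak is 2, at Friday 09:00 (Gardens Break, Old-Town Tour).

2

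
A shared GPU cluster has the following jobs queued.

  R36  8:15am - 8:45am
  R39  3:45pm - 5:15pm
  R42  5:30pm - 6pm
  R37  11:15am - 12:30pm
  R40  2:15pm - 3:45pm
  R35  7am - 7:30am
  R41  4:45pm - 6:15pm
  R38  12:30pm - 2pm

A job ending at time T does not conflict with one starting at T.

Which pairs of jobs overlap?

Check each pair: they overlap iff neither finishes before the other starts.
Sorted by start: R35, R36, R37, R38, R40, R39, R41, R42.
R36 starts after R35 ends — done with R35.
R37 starts after R36 ends — done with R36.
R38 starts exactly when R37 ends (back-to-back, no overlap) — done with R37.
R40 starts after R38 ends — done with R38.
R39 starts exactly when R40 ends (back-to-back, no overlap) — done with R40.
R41 starts before R39 ends → R39 and R41 overlap.
R42 starts after R39 ends.
R42 starts before R41 ends → R41 and R42 overlap.

R39 & R41, R41 & R42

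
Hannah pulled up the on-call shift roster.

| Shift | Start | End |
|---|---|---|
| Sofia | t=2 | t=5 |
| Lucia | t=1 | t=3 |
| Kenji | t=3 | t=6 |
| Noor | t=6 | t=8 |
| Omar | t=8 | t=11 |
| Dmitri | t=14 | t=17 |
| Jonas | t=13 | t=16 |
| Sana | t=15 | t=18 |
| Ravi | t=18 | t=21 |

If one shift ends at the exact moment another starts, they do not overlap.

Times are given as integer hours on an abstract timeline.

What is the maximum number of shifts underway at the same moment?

Sweep the timeline, counting +1 at each start and −1 at each end (ends before starts at a tie):
t=1 start Lucia → 1
t=2 start Sofia → 2
t=3 end Lucia → 1
t=3 start Kenji → 2
t=5 end Sofia → 1
t=6 end Kenji → 0
t=6 start Noor → 1
t=8 end Noor → 0
t=8 start Omar → 1
t=11 end Omar → 0
t=13 start Jonas → 1
t=14 start Dmitri → 2
t=15 start Sana → 3
t=16 end Jonas → 2
t=17 end Dmitri → 1
t=18 end Sana → 0
t=18 start Ravi → 1
t=21 end Ravi → 0
Peak is 3, at t=15 (Dmitri, Jonas, Sana).

3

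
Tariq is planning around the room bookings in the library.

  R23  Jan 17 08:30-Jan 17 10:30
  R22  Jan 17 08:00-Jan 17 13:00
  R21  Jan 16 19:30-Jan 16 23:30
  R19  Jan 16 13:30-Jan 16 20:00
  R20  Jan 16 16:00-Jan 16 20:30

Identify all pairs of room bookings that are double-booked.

Sorted by start: R19, R20, R21, R22, R23.
R20 starts before R19 ends → R19 and R20 overlap.
R21 starts before R19 ends → R19 and R21 overlap.
R22 starts after R19 ends — done with R19.
R21 starts before R20 ends → R20 and R21 overlap.
R22 starts after R20 ends — done with R20.
R22 starts after R21 ends — done with R21.
R23 starts before R22 ends → R22 and R23 overlap.

R19 & R20, R19 & R21, R20 & R21, R22 & R23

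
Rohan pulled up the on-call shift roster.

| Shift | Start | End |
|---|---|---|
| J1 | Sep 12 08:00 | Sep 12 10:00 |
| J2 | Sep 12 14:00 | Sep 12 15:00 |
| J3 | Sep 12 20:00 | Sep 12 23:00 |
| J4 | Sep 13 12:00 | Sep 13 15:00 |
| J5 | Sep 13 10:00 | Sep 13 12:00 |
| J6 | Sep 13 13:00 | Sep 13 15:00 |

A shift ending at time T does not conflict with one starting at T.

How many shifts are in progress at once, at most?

Sort all start/end points and keep a running count:
Sep 12 08:00 start J1 → 1
Sep 12 10:00 end J1 → 0
Sep 12 14:00 start J2 → 1
Sep 12 15:00 end J2 → 0
Sep 12 20:00 start J3 → 1
Sep 12 23:00 end J3 → 0
Sep 13 10:00 start J5 → 1
Sep 13 12:00 end J5 → 0
Sep 13 12:00 start J4 → 1
Sep 13 13:00 start J6 → 2
Sep 13 15:00 end J4 → 1
Sep 13 15:00 end J6 → 0
Peak is 2, at Sep 13 13:00 (J4, J6).

2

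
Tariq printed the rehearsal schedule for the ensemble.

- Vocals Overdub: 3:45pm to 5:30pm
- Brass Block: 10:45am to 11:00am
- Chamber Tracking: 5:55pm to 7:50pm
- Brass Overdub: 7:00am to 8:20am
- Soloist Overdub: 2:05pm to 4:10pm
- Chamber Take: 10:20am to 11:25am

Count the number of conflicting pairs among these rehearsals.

Sorted by start: Brass Overdub, Chamber Take, Brass Block, Soloist Overdub, Vocals Overdub, Chamber Tracking.
Chamber Take starts after Brass Overdub ends; Brass Overdub is clear from here.
Brass Block starts before Chamber Take ends → Chamber Take and Brass Block overlap.
Soloist Overdub starts after Chamber Take ends; Chamber Take is clear from here.
Soloist Overdub starts after Brass Block ends; Brass Block is clear from here.
Vocals Overdub starts before Soloist Overdub ends → Soloist Overdub and Vocals Overdub overlap.
Chamber Tracking starts after Soloist Overdub ends.
Chamber Tracking starts after Vocals Overdub ends.
Overlapping pairs: Brass Block & Chamber Take, Soloist Overdub & Vocals Overdub — 2 in total.

2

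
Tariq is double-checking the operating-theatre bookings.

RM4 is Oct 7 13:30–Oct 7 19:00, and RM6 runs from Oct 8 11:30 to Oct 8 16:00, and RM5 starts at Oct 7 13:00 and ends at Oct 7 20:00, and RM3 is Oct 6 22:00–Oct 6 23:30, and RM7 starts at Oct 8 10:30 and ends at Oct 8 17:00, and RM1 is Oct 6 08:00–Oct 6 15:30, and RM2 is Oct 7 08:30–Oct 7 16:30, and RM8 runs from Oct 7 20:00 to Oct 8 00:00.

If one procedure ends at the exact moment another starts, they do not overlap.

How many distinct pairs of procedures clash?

Sorted by start: RM1, RM3, RM2, RM5, RM4, RM8, RM7, RM6.
RM3 starts after RM1 ends, so nothing later overlaps RM1 either.
RM2 starts after RM3 ends, so nothing later overlaps RM3 either.
RM5 starts before RM2 ends → RM2 and RM5 overlap.
RM4 starts before RM2 ends → RM2 and RM4 overlap.
RM8 starts after RM2 ends, so nothing later overlaps RM2 either.
RM4 starts before RM5 ends → RM5 and RM4 overlap.
RM8 starts exactly when RM5 ends (back-to-back, no overlap), so nothing later overlaps RM5 either.
RM8 starts after RM4 ends, so nothing later overlaps RM4 either.
RM7 starts after RM8 ends, so nothing later overlaps RM8 either.
RM6 starts before RM7 ends → RM7 and RM6 overlap.
Overlapping pairs: RM2 & RM4, RM2 & RM5, RM4 & RM5, RM6 & RM7 — 4 in total.

4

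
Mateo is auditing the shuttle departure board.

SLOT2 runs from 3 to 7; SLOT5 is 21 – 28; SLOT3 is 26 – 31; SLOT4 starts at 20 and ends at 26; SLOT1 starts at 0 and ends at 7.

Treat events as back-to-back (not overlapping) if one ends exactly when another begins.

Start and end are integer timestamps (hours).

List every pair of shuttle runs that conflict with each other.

Sorted by start: SLOT1, SLOT2, SLOT4, SLOT5, SLOT3.
SLOT2 starts before SLOT1 ends → SLOT1 and SLOT2 overlap.
SLOT4 starts after SLOT1 ends — done with SLOT1.
SLOT4 starts after SLOT2 ends — done with SLOT2.
SLOT5 starts before SLOT4 ends → SLOT4 and SLOT5 overlap.
SLOT3 starts exactly when SLOT4 ends (back-to-back, no overlap).
SLOT3 starts before SLOT5 ends → SLOT5 and SLOT3 overlap.

SLOT1 & SLOT2, SLOT3 & SLOT5, SLOT4 & SLOT5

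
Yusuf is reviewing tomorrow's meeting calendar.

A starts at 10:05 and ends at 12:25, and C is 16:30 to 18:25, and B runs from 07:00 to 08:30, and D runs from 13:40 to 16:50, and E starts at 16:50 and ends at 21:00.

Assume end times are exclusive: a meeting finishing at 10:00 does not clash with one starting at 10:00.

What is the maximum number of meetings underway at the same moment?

Walk through starts and ends in time order (an end at T is processed before a start at T):
07:00 start B → 1
08:30 end B → 0
10:05 start A → 1
12:25 end A → 0
13:40 start D → 1
16:30 start C → 2
16:50 end D → 1
16:50 start E → 2
18:25 end C → 1
21:00 end E → 0
Peak is 2, at 16:30 (C, D).

2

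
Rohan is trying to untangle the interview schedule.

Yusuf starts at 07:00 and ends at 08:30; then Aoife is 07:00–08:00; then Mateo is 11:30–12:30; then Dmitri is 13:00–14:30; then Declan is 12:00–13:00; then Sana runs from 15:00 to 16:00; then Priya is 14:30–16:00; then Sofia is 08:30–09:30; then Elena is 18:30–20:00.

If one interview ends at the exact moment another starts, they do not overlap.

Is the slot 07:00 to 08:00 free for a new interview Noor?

Yusuf: starts 07:00 before Noor ends 08:00, and ends 08:30 after Noor starts 07:00 → overlap.
Aoife: starts 07:00 before Noor ends 08:00, and ends 08:00 after Noor starts 07:00 → overlap.
Sofia: starts 08:30 at or after Noor ends 08:00 → clear.
Mateo: starts 11:30 at or after Noor ends 08:00 → clear.
Declan: starts 12:00 at or after Noor ends 08:00 → clear.
Dmitri: starts 13:00 at or after Noor ends 08:00 → clear.
Priya: starts 14:30 at or after Noor ends 08:00 → clear.
Sana: starts 15:00 at or after Noor ends 08:00 → clear.
Elena: starts 18:30 at or after Noor ends 08:00 → clear.
Noor overlaps Yusuf, Aoife.

No — it overlaps Aoife, Yusuf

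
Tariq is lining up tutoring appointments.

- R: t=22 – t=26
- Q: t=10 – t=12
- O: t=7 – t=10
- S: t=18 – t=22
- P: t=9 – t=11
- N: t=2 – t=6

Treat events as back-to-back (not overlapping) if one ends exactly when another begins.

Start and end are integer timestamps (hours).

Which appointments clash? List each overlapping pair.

O & P, P & Q

Sorted by start: N, O, P, Q, S, R.
O starts after N ends, so N has no further overlaps.
P starts before O ends → O and P overlap.
Q starts exactly when O ends (back-to-back, no overlap), so O has no further overlaps.
Q starts before P ends → P and Q overlap.
S starts after P ends, so P has no further overlaps.
S starts after Q ends, so Q has no further overlaps.
R starts exactly when S ends (back-to-back, no overlap).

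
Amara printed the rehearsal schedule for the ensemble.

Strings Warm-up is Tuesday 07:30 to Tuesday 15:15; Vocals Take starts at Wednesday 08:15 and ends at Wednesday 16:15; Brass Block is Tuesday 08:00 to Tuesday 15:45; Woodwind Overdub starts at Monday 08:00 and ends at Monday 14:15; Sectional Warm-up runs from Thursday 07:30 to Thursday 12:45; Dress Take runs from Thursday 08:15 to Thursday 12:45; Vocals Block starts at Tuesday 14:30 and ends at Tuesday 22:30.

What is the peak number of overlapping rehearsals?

3

Sweep the timeline, counting +1 at each start and −1 at each end (ends before starts at a tie):
Monday 08:00 start Woodwind Overdub → 1
Monday 14:15 end Woodwind Overdub → 0
Tuesday 07:30 start Strings Warm-up → 1
Tuesday 08:00 start Brass Block → 2
Tuesday 14:30 start Vocals Block → 3
Tuesday 15:15 end Strings Warm-up → 2
Tuesday 15:45 end Brass Block → 1
Tuesday 22:30 end Vocals Block → 0
Wednesday 08:15 start Vocals Take → 1
Wednesday 16:15 end Vocals Take → 0
Thursday 07:30 start Sectional Warm-up → 1
Thursday 08:15 start Dress Take → 2
Thursday 12:45 end Dress Take → 1
Thursday 12:45 end Sectional Warm-up → 0
Peak is 3, at Tuesday 14:30 (Brass Block, Strings Warm-up, Vocals Block).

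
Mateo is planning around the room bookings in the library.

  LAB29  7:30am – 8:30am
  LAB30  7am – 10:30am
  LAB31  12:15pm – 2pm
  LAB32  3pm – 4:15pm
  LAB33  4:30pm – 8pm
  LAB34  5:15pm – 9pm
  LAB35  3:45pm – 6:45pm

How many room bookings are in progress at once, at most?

3

Sort all start/end points and keep a running count:
7am start LAB30 → 1
7:30am start LAB29 → 2
8:30am end LAB29 → 1
10:30am end LAB30 → 0
12:15pm start LAB31 → 1
2pm end LAB31 → 0
3pm start LAB32 → 1
3:45pm start LAB35 → 2
4:15pm end LAB32 → 1
4:30pm start LAB33 → 2
5:15pm start LAB34 → 3
6:45pm end LAB35 → 2
8pm end LAB33 → 1
9pm end LAB34 → 0
Peak is 3, at 5:15pm (LAB33, LAB34, LAB35).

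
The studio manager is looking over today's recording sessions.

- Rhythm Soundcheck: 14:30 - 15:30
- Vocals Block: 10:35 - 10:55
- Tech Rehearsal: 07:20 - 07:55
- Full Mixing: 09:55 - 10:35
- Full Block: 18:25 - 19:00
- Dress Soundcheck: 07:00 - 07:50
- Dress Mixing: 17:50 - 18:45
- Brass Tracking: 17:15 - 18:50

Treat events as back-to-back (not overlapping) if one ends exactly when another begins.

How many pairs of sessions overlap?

Sorted by start: Dress Soundcheck, Tech Rehearsal, Full Mixing, Vocals Block, Rhythm Soundcheck, Brass Tracking, Dress Mixing, Full Block.
Tech Rehearsal starts before Dress Soundcheck ends → Dress Soundcheck and Tech Rehearsal overlap.
Full Mixing starts after Dress Soundcheck ends, so nothing later overlaps Dress Soundcheck either.
Full Mixing starts after Tech Rehearsal ends, so nothing later overlaps Tech Rehearsal either.
Vocals Block starts exactly when Full Mixing ends (back-to-back, no overlap), so nothing later overlaps Full Mixing either.
Rhythm Soundcheck starts after Vocals Block ends, so nothing later overlaps Vocals Block either.
Brass Tracking starts after Rhythm Soundcheck ends, so nothing later overlaps Rhythm Soundcheck either.
Dress Mixing starts before Brass Tracking ends → Brass Tracking and Dress Mixing overlap.
Full Block starts before Brass Tracking ends → Brass Tracking and Full Block overlap.
Full Block starts before Dress Mixing ends → Dress Mixing and Full Block overlap.
Overlapping pairs: Brass Tracking & Dress Mixing, Brass Tracking & Full Block, Dress Mixing & Full Block, Dress Soundcheck & Tech Rehearsal — 4 in total.

4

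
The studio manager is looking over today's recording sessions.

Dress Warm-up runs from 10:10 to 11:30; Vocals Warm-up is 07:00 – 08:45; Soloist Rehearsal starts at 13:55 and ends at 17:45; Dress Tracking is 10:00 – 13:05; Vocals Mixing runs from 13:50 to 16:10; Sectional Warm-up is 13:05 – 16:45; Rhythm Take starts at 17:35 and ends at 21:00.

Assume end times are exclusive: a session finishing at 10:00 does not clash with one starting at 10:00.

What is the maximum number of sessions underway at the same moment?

3

Sweep the timeline, counting +1 at each start and −1 at each end (ends before starts at a tie):
07:00 start Vocals Warm-up → 1
08:45 end Vocals Warm-up → 0
10:00 start Dress Tracking → 1
10:10 start Dress Warm-up → 2
11:30 end Dress Warm-up → 1
13:05 end Dress Tracking → 0
13:05 start Sectional Warm-up → 1
13:50 start Vocals Mixing → 2
13:55 start Soloist Rehearsal → 3
16:10 end Vocals Mixing → 2
16:45 end Sectional Warm-up → 1
17:35 start Rhythm Take → 2
17:45 end Soloist Rehearsal → 1
21:00 end Rhythm Take → 0
Peak is 3, at 13:55 (Sectional Warm-up, Soloist Rehearsal, Vocals Mixing).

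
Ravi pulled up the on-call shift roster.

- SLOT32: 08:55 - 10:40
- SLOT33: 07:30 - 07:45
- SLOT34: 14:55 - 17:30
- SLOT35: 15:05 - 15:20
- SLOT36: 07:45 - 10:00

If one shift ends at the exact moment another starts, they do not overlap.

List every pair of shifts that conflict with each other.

SLOT32 & SLOT36, SLOT34 & SLOT35

Sorted by start: SLOT33, SLOT36, SLOT32, SLOT34, SLOT35.
SLOT36 starts exactly when SLOT33 ends (back-to-back, no overlap), so nothing later overlaps SLOT33 either.
SLOT32 starts before SLOT36 ends → SLOT36 and SLOT32 overlap.
SLOT34 starts after SLOT36 ends, so nothing later overlaps SLOT36 either.
SLOT34 starts after SLOT32 ends, so nothing later overlaps SLOT32 either.
SLOT35 starts before SLOT34 ends → SLOT34 and SLOT35 overlap.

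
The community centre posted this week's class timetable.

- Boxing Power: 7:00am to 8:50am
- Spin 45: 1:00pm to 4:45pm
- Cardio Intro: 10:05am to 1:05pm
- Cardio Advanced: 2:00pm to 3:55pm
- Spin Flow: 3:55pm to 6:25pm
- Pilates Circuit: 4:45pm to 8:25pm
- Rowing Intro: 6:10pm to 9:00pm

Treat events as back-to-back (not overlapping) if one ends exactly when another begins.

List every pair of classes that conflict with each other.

Sorted by start: Boxing Power, Cardio Intro, Spin 45, Cardio Advanced, Spin Flow, Pilates Circuit, Rowing Intro.
Cardio Intro starts after Boxing Power ends, so Boxing Power has no further overlaps.
Spin 45 starts before Cardio Intro ends → Cardio Intro and Spin 45 overlap.
Cardio Advanced starts after Cardio Intro ends, so Cardio Intro has no further overlaps.
Cardio Advanced starts before Spin 45 ends → Spin 45 and Cardio Advanced overlap.
Spin Flow starts before Spin 45 ends → Spin 45 and Spin Flow overlap.
Pilates Circuit starts exactly when Spin 45 ends (back-to-back, no overlap), so Spin 45 has no further overlaps.
Spin Flow starts exactly when Cardio Advanced ends (back-to-back, no overlap), so Cardio Advanced has no further overlaps.
Pilates Circuit starts before Spin Flow ends → Spin Flow and Pilates Circuit overlap.
Rowing Intro starts before Spin Flow ends → Spin Flow and Rowing Intro overlap.
Rowing Intro starts before Pilates Circuit ends → Pilates Circuit and Rowing Intro overlap.

Cardio Advanced & Spin 45, Cardio Intro & Spin 45, Pilates Circuit & Rowing Intro, Pilates Circuit & Spin Flow, Rowing Intro & Spin Flow, Spin 45 & Spin Flow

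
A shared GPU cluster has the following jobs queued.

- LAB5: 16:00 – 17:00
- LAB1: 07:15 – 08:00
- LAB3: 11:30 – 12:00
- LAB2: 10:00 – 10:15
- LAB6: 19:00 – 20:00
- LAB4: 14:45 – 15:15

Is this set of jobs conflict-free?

Yes

Sorted by start: LAB1, LAB2, LAB3, LAB4, LAB5, LAB6.
LAB2 starts after LAB1 ends, so nothing later overlaps LAB1 either.
LAB3 starts after LAB2 ends, so nothing later overlaps LAB2 either.
LAB4 starts after LAB3 ends, so nothing later overlaps LAB3 either.
LAB5 starts after LAB4 ends, so nothing later overlaps LAB4 either.
LAB6 starts after LAB5 ends.
Every pair is clear; the schedule has no overlaps.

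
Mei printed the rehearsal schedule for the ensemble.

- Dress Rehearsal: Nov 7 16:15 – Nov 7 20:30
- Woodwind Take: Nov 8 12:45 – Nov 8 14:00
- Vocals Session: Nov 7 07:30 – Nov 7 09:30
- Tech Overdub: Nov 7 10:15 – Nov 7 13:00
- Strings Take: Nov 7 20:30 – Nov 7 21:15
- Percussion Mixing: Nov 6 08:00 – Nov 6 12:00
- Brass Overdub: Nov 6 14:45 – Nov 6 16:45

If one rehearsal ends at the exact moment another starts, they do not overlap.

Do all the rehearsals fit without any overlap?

Yes

Check each pair: they overlap iff neither finishes before the other starts.
Sorted by start: Percussion Mixing, Brass Overdub, Vocals Session, Tech Overdub, Dress Rehearsal, Strings Take, Woodwind Take.
Brass Overdub starts after Percussion Mixing ends; Percussion Mixing is clear from here.
Vocals Session starts after Brass Overdub ends; Brass Overdub is clear from here.
Tech Overdub starts after Vocals Session ends; Vocals Session is clear from here.
Dress Rehearsal starts after Tech Overdub ends; Tech Overdub is clear from here.
Strings Take starts exactly when Dress Rehearsal ends (back-to-back, no overlap); Dress Rehearsal is clear from here.
Woodwind Take starts after Strings Take ends.
Every pair is clear; the schedule has no overlaps.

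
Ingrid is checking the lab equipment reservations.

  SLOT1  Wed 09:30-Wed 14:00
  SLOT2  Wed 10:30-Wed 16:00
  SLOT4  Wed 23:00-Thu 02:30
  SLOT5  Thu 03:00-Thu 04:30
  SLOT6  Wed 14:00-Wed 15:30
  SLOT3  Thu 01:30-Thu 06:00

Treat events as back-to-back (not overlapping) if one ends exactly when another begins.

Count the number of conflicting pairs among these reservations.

Check each pair: they overlap iff neither finishes before the other starts.
Sorted by start: SLOT1, SLOT2, SLOT6, SLOT4, SLOT3, SLOT5.
SLOT2 starts before SLOT1 ends → SLOT1 and SLOT2 overlap.
SLOT6 starts exactly when SLOT1 ends (back-to-back, no overlap), so SLOT1 has no further overlaps.
SLOT6 starts before SLOT2 ends → SLOT2 and SLOT6 overlap.
SLOT4 starts after SLOT2 ends, so SLOT2 has no further overlaps.
SLOT4 starts after SLOT6 ends, so SLOT6 has no further overlaps.
SLOT3 starts before SLOT4 ends → SLOT4 and SLOT3 overlap.
SLOT5 starts after SLOT4 ends.
SLOT5 starts before SLOT3 ends → SLOT3 and SLOT5 overlap.
Overlapping pairs: SLOT1 & SLOT2, SLOT2 & SLOT6, SLOT3 & SLOT4, SLOT3 & SLOT5 — 4 in total.

4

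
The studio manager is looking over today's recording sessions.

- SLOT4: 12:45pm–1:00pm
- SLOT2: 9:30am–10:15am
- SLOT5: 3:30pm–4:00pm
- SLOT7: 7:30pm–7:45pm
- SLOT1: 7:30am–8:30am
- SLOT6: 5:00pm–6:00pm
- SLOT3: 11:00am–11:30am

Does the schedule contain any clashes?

Sorted by start: SLOT1, SLOT2, SLOT3, SLOT4, SLOT5, SLOT6, SLOT7.
SLOT2 starts after SLOT1 ends, so nothing later overlaps SLOT1 either.
SLOT3 starts after SLOT2 ends, so nothing later overlaps SLOT2 either.
SLOT4 starts after SLOT3 ends, so nothing later overlaps SLOT3 either.
SLOT5 starts after SLOT4 ends, so nothing later overlaps SLOT4 either.
SLOT6 starts after SLOT5 ends, so nothing later overlaps SLOT5 either.
SLOT7 starts after SLOT6 ends.
Every pair is clear; the schedule has no overlaps.

No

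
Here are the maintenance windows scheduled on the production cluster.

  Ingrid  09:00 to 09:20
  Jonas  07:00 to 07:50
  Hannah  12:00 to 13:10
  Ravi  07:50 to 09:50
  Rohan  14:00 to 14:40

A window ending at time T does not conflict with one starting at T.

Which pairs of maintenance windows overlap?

Sorted by start: Jonas, Ravi, Ingrid, Hannah, Rohan.
Ravi starts exactly when Jonas ends (back-to-back, no overlap); Jonas is clear from here.
Ingrid starts before Ravi ends → Ravi and Ingrid overlap.
Hannah starts after Ravi ends; Ravi is clear from here.
Hannah starts after Ingrid ends; Ingrid is clear from here.
Rohan starts after Hannah ends.

Ingrid & Ravi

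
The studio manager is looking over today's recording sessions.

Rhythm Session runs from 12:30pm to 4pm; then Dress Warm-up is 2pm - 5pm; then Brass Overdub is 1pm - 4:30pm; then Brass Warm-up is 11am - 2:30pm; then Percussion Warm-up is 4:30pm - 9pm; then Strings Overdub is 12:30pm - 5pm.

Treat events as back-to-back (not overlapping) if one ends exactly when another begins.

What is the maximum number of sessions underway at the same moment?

5

Sweep the timeline, counting +1 at each start and −1 at each end (ends before starts at a tie):
11am start Brass Warm-up → 1
12:30pm start Rhythm Session → 2
12:30pm start Strings Overdub → 3
1pm start Brass Overdub → 4
2pm start Dress Warm-up → 5
2:30pm end Brass Warm-up → 4
4pm end Rhythm Session → 3
4:30pm end Brass Overdub → 2
4:30pm start Percussion Warm-up → 3
5pm end Dress Warm-up → 2
5pm end Strings Overdub → 1
9pm end Percussion Warm-up → 0
Peak is 5, at 2pm (Brass Overdub, Brass Warm-up, Dress Warm-up, Rhythm Session, Strings Overdub).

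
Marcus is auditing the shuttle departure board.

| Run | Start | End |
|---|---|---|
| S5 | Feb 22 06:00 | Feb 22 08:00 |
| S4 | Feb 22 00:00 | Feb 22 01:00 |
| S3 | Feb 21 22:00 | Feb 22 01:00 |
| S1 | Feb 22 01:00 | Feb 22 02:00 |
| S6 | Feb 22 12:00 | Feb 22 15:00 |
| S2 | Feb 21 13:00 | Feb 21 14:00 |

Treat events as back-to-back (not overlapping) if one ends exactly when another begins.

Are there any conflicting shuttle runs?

Yes

Two intervals overlap when each starts before the other ends.
Sorted by start: S2, S3, S4, S1, S5, S6.
S3 starts after S2 ends, so nothing later overlaps S2 either.
S4 starts before S3 ends → S3 and S4 overlap.
That's a conflict, so the schedule is not conflict-free.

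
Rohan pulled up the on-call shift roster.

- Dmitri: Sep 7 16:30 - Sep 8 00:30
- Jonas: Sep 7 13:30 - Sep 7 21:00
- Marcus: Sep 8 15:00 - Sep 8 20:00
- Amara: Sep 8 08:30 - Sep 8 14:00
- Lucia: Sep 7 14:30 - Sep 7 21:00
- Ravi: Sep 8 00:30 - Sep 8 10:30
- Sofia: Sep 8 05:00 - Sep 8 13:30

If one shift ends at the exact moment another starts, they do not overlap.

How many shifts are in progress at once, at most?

3

Sort all start/end points and keep a running count:
Sep 7 13:30 start Jonas → 1
Sep 7 14:30 start Lucia → 2
Sep 7 16:30 start Dmitri → 3
Sep 7 21:00 end Jonas → 2
Sep 7 21:00 end Lucia → 1
Sep 8 00:30 end Dmitri → 0
Sep 8 00:30 start Ravi → 1
Sep 8 05:00 start Sofia → 2
Sep 8 08:30 start Amara → 3
Sep 8 10:30 end Ravi → 2
Sep 8 13:30 end Sofia → 1
Sep 8 14:00 end Amara → 0
Sep 8 15:00 start Marcus → 1
Sep 8 20:00 end Marcus → 0
Peak is 3, at Sep 7 16:30 (Dmitri, Jonas, Lucia).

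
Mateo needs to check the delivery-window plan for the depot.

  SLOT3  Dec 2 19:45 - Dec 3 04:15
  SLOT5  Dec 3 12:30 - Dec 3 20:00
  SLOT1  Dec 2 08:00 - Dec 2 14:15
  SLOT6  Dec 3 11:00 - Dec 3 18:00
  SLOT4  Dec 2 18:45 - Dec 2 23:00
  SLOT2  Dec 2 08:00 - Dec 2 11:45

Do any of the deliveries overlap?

Sorted by start: SLOT1, SLOT2, SLOT4, SLOT3, SLOT6, SLOT5.
SLOT2 starts before SLOT1 ends → SLOT1 and SLOT2 overlap.
That's a conflict, so the schedule is not conflict-free.

Yes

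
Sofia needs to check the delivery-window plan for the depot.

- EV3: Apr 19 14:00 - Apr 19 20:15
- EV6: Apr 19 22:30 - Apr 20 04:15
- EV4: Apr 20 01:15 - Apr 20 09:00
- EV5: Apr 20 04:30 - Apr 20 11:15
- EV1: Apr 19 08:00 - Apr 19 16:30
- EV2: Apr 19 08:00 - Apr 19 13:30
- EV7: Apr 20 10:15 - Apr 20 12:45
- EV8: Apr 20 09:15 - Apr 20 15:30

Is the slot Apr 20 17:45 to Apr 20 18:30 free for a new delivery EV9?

Yes — the slot is free

EV1: ends Apr 19 16:30 at or before EV9 starts Apr 20 17:45 → clear.
EV2: ends Apr 19 13:30 at or before EV9 starts Apr 20 17:45 → clear.
EV3: ends Apr 19 20:15 at or before EV9 starts Apr 20 17:45 → clear.
EV6: ends Apr 20 04:15 at or before EV9 starts Apr 20 17:45 → clear.
EV4: ends Apr 20 09:00 at or before EV9 starts Apr 20 17:45 → clear.
EV5: ends Apr 20 11:15 at or before EV9 starts Apr 20 17:45 → clear.
EV8: ends Apr 20 15:30 at or before EV9 starts Apr 20 17:45 → clear.
EV7: ends Apr 20 12:45 at or before EV9 starts Apr 20 17:45 → clear.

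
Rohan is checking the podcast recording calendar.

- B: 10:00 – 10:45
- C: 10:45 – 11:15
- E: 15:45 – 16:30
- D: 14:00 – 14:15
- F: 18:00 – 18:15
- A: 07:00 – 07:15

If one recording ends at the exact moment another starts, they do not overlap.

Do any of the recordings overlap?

Sorted by start: A, B, C, D, E, F.
B starts after A ends; A is clear from here.
C starts exactly when B ends (back-to-back, no overlap); B is clear from here.
D starts after C ends; C is clear from here.
E starts after D ends; D is clear from here.
F starts after E ends.
Every pair is clear; the schedule has no overlaps.

No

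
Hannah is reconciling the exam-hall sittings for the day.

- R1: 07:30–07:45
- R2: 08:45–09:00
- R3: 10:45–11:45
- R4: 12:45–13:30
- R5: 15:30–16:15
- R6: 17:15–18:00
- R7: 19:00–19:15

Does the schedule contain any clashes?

Sorted by start: R1, R2, R3, R4, R5, R6, R7.
R2 starts after R1 ends; R1 is clear from here.
R3 starts after R2 ends; R2 is clear from here.
R4 starts after R3 ends; R3 is clear from here.
R5 starts after R4 ends; R4 is clear from here.
R6 starts after R5 ends; R5 is clear from here.
R7 starts after R6 ends.
Every pair is clear; the schedule has no overlaps.

No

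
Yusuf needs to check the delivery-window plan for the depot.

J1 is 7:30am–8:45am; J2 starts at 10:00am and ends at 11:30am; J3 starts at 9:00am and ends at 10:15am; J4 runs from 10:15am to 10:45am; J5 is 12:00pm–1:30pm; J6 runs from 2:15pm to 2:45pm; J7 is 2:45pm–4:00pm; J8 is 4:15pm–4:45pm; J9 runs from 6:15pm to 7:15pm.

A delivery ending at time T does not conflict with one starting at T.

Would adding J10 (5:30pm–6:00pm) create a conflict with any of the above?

No — it doesn't clash with anything

J1: ends 8:45am at or before J10 starts 5:30pm → clear.
J3: ends 10:15am at or before J10 starts 5:30pm → clear.
J2: ends 11:30am at or before J10 starts 5:30pm → clear.
J4: ends 10:45am at or before J10 starts 5:30pm → clear.
J5: ends 1:30pm at or before J10 starts 5:30pm → clear.
J6: ends 2:45pm at or before J10 starts 5:30pm → clear.
J7: ends 4:00pm at or before J10 starts 5:30pm → clear.
J8: ends 4:45pm at or before J10 starts 5:30pm → clear.
J9: starts 6:15pm at or after J10 ends 6:00pm → clear.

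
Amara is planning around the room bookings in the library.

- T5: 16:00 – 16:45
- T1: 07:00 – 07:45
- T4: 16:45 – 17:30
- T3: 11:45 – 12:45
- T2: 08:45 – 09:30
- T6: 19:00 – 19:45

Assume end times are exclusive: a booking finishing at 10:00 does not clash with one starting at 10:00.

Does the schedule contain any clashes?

Sorted by start: T1, T2, T3, T5, T4, T6.
T2 starts after T1 ends, so T1 has no further overlaps.
T3 starts after T2 ends, so T2 has no further overlaps.
T5 starts after T3 ends, so T3 has no further overlaps.
T4 starts exactly when T5 ends (back-to-back, no overlap), so T5 has no further overlaps.
T6 starts after T4 ends.
Every pair is clear; the schedule has no overlaps.

No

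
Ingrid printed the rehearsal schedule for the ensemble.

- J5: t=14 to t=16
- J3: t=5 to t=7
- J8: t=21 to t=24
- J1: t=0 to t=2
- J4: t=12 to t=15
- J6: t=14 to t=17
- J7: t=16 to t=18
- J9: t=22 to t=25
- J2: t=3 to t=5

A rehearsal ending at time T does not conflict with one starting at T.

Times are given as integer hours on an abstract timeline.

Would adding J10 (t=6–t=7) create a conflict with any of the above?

J1: ends t=2 at or before J10 starts t=6 → clear.
J2: ends t=5 at or before J10 starts t=6 → clear.
J3: starts t=5 before J10 ends t=7, and ends t=7 after J10 starts t=6 → overlap.
J4: starts t=12 at or after J10 ends t=7 → clear.
J5: starts t=14 at or after J10 ends t=7 → clear.
J6: starts t=14 at or after J10 ends t=7 → clear.
J7: starts t=16 at or after J10 ends t=7 → clear.
J8: starts t=21 at or after J10 ends t=7 → clear.
J9: starts t=22 at or after J10 ends t=7 → clear.
J10 overlaps J3.

Yes — it overlaps J3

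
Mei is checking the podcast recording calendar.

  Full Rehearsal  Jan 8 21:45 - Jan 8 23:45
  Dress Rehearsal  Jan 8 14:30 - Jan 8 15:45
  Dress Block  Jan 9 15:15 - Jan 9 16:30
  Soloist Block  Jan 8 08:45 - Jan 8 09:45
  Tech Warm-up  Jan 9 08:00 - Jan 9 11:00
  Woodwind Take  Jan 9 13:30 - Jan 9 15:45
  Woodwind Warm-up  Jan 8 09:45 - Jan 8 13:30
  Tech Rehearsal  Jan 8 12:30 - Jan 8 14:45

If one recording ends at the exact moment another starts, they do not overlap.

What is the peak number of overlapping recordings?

2

Walk through starts and ends in time order (an end at T is processed before a start at T):
Jan 8 08:45 start Soloist Block → 1
Jan 8 09:45 end Soloist Block → 0
Jan 8 09:45 start Woodwind Warm-up → 1
Jan 8 12:30 start Tech Rehearsal → 2
Jan 8 13:30 end Woodwind Warm-up → 1
Jan 8 14:30 start Dress Rehearsal → 2
Jan 8 14:45 end Tech Rehearsal → 1
Jan 8 15:45 end Dress Rehearsal → 0
Jan 8 21:45 start Full Rehearsal → 1
Jan 8 23:45 end Full Rehearsal → 0
Jan 9 08:00 start Tech Warm-up → 1
Jan 9 11:00 end Tech Warm-up → 0
Jan 9 13:30 start Woodwind Take → 1
Jan 9 15:15 start Dress Block → 2
Jan 9 15:45 end Woodwind Take → 1
Jan 9 16:30 end Dress Block → 0
Peak is 2, at Jan 8 12:30 (Tech Rehearsal, Woodwind Warm-up).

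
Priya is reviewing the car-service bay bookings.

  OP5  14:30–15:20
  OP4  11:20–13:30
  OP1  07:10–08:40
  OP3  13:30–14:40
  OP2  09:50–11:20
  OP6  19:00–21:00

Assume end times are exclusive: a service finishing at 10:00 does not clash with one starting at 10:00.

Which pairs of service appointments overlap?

OP3 & OP5

Sorted by start: OP1, OP2, OP4, OP3, OP5, OP6.
OP2 starts after OP1 ends, so nothing later overlaps OP1 either.
OP4 starts exactly when OP2 ends (back-to-back, no overlap), so nothing later overlaps OP2 either.
OP3 starts exactly when OP4 ends (back-to-back, no overlap), so nothing later overlaps OP4 either.
OP5 starts before OP3 ends → OP3 and OP5 overlap.
OP6 starts after OP3 ends.
OP6 starts after OP5 ends.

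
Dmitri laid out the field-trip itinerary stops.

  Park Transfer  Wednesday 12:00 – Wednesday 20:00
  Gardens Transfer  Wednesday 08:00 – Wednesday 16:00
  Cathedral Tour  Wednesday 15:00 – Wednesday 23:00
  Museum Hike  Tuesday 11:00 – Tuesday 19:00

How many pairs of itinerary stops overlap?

3

Sorted by start: Museum Hike, Gardens Transfer, Park Transfer, Cathedral Tour.
Gardens Transfer starts after Museum Hike ends — done with Museum Hike.
Park Transfer starts before Gardens Transfer ends → Gardens Transfer and Park Transfer overlap.
Cathedral Tour starts before Gardens Transfer ends → Gardens Transfer and Cathedral Tour overlap.
Cathedral Tour starts before Park Transfer ends → Park Transfer and Cathedral Tour overlap.
Overlapping pairs: Cathedral Tour & Gardens Transfer, Cathedral Tour & Park Transfer, Gardens Transfer & Park Transfer — 3 in total.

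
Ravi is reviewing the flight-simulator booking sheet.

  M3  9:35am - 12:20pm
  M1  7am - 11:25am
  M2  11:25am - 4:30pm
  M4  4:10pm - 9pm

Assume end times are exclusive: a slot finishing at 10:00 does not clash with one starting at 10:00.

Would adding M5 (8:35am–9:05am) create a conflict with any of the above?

M1: starts 7am before M5 ends 9:05am, and ends 11:25am after M5 starts 8:35am → overlap.
M3: starts 9:35am at or after M5 ends 9:05am → clear.
M2: starts 11:25am at or after M5 ends 9:05am → clear.
M4: starts 4:10pm at or after M5 ends 9:05am → clear.
M5 overlaps M1.

Yes — it overlaps M1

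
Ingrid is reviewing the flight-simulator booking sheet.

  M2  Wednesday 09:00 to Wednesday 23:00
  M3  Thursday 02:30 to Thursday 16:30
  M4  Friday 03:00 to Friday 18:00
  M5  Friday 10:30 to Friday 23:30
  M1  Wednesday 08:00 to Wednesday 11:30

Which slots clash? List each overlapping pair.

Two intervals overlap when each starts before the other ends.
Sorted by start: M1, M2, M3, M4, M5.
M2 starts before M1 ends → M1 and M2 overlap.
M3 starts after M1 ends; M1 is clear from here.
M3 starts after M2 ends; M2 is clear from here.
M4 starts after M3 ends; M3 is clear from here.
M5 starts before M4 ends → M4 and M5 overlap.

M1 & M2, M4 & M5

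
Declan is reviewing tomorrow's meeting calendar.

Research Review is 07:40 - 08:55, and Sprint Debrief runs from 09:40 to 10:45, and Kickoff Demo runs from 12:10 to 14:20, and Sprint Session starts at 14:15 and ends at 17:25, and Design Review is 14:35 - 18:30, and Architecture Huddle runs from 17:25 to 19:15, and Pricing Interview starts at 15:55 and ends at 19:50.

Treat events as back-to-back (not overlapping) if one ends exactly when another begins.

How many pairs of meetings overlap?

Check each pair: they overlap iff neither finishes before the other starts.
Sorted by start: Research Review, Sprint Debrief, Kickoff Demo, Sprint Session, Design Review, Pricing Interview, Architecture Huddle.
Sprint Debrief starts after Research Review ends; Research Review is clear from here.
Kickoff Demo starts after Sprint Debrief ends; Sprint Debrief is clear from here.
Sprint Session starts before Kickoff Demo ends → Kickoff Demo and Sprint Session overlap.
Design Review starts after Kickoff Demo ends; Kickoff Demo is clear from here.
Design Review starts before Sprint Session ends → Sprint Session and Design Review overlap.
Pricing Interview starts before Sprint Session ends → Sprint Session and Pricing Interview overlap.
Architecture Huddle starts exactly when Sprint Session ends (back-to-back, no overlap).
Pricing Interview starts before Design Review ends → Design Review and Pricing Interview overlap.
Architecture Huddle starts before Design Review ends → Design Review and Architecture Huddle overlap.
Architecture Huddle starts before Pricing Interview ends → Pricing Interview and Architecture Huddle overlap.
Overlapping pairs: Architecture Huddle & Design Review, Architecture Huddle & Pricing Interview, Design Review & Pricing Interview, Design Review & Sprint Session, Kickoff Demo & Sprint Session, Pricing Interview & Sprint Session — 6 in total.

6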